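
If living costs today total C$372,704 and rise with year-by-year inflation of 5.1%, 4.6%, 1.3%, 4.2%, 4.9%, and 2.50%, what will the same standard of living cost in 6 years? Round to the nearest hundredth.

Cumulative price-level factor: 1.051 × 1.046 × 1.013 × 1.042 × 1.049 × 1.0250 ≈ 1.2477021357.
The nominal amount required is C$372,704 scaled up by that factor.

C$465,023.58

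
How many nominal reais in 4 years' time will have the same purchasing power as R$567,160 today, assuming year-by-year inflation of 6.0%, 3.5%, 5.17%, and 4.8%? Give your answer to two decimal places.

R$685,811.82

Cumulative price-level factor: 1.060 × 1.035 × 1.0517 × 1.048 ≈ 1.2092034334.
The nominal amount required is R$567,160 scaled up by that factor.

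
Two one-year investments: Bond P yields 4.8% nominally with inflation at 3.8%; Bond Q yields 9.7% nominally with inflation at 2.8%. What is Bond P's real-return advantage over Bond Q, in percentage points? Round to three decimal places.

-5.749

Bond P real return: 1.048/1.038 − 1 = 0.9634%.
Bond Q real return: 1.097/1.028 − 1 = 6.7121%.
Difference: 0.9634 − 6.7121 = -5.7487 pp.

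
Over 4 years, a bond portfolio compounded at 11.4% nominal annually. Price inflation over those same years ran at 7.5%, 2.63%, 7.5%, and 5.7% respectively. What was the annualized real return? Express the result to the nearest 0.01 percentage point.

5.28%

Cumulative inflation factor: 1.075 × 1.0263 × 1.075 × 1.057 ≈ 1.25362.
Nominal growth factor: 1.54007. Real growth factor = 1.54007 / 1.25362 ≈ 1.22850.
Annualized: 1.22850^(1/4) − 1 ≈ 0.05279.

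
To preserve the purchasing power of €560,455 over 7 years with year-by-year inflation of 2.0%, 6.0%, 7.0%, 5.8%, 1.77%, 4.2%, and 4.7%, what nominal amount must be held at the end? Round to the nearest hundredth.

€761,641.16

Cumulative price-level factor: 1.020 × 1.060 × 1.070 × 1.058 × 1.0177 × 1.042 × 1.047 ≈ 1.3589693367.
Multiplying €560,455 by the price-level factor gives the future nominal sum.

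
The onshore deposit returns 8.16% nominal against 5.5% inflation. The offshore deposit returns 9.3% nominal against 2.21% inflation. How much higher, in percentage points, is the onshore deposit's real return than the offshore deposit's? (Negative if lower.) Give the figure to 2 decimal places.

-4.42

The onshore deposit real return: 1.0816/1.055 − 1 = 2.521%.
The offshore deposit real return: 1.093/1.0221 − 1 = 6.937%.
Difference: 2.521 − 6.937 = -4.416 pp.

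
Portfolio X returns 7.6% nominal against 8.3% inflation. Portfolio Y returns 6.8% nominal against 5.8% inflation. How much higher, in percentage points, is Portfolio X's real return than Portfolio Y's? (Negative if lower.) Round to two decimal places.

Portfolio X real return: 1.076/1.083 − 1 = -0.646%.
Portfolio Y real return: 1.068/1.058 − 1 = 0.945%.
Difference: -0.646 − 0.945 = -1.591 pp.

-1.59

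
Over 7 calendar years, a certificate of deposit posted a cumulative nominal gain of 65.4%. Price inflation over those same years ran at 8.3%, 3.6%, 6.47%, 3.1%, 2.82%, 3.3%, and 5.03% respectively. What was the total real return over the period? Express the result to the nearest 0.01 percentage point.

Cumulative inflation factor: 1.083 × 1.036 × 1.0647 × 1.031 × 1.0282 × 1.033 × 1.0503 ≈ 1.37393.
Nominal growth factor: 1.65400. Real growth factor = 1.65400 / 1.37393 ≈ 1.20384.
Total real return ≈ 20.3844%.

20.38%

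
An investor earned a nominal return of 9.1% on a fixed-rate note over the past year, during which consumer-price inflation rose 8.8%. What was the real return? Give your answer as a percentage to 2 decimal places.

0.28%

Real return via the Fisher equation: (1 + 9.1%)/(1 + 8.8%) − 1 = 1.091/1.088 − 1 ≈ 0.00276.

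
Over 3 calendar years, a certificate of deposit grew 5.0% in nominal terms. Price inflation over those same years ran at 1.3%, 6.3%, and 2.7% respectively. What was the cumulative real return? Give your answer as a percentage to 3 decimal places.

-5.054%

Cumulative inflation factor: 1.013 × 1.063 × 1.027 ≈ 1.10589.
Nominal growth factor: 1.05000. Real growth factor = 1.05000 / 1.10589 ≈ 0.94946.
Total real return ≈ -5.0541%.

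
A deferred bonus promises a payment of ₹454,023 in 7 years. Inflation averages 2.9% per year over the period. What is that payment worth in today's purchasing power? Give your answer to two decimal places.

Price-level factor over 7 years: (1 + 2.9%)^7 ≈ 1.2215398048.
Purchasing power today: ₹454,023 divided by that factor.

₹371,680.89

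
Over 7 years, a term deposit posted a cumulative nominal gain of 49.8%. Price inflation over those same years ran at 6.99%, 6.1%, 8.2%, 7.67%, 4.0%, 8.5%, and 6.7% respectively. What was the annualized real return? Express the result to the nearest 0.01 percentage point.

-0.87%

Cumulative inflation factor: 1.0699 × 1.061 × 1.082 × 1.0767 × 1.040 × 1.085 × 1.067 ≈ 1.59224.
Nominal growth factor: 1.49800. Real growth factor = 1.49800 / 1.59224 ≈ 0.94081.
Annualized: 0.94081^(1/7) − 1 ≈ -0.00868.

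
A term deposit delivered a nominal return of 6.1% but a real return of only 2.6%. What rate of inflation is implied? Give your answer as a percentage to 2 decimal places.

3.41%

From (1+r_nom) = (1+r_real)(1+π), we get 1+π = (1 + 6.1%)/(1 + 2.6%) = 1.061/1.026 ≈ 1.03411.
So π ≈ 3.4113%.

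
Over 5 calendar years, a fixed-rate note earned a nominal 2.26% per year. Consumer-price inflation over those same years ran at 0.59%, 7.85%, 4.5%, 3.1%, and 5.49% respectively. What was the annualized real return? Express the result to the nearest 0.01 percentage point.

-1.94%

Cumulative inflation factor: 1.0059 × 1.0785 × 1.045 × 1.031 × 1.0549 ≈ 1.23299.
Nominal growth factor: 1.11822. Real growth factor = 1.11822 / 1.23299 ≈ 0.90692.
Annualized: 0.90692^(1/5) − 1 ≈ -0.01935.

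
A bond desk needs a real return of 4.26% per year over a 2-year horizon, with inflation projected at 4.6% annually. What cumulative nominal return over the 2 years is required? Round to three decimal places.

18.932%

Required annual nominal rate: (1+4.26%)(1+4.6%) − 1 = 9.05596%.
Cumulative over 2 years: (1 + 0.0905596)^2 − 1 ≈ 0.18932.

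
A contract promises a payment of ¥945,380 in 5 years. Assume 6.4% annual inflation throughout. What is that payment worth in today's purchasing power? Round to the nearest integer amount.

Price-level factor over 5 years: (1 + 6.4%)^5 ≈ 1.3636663998.
Purchasing power today: ¥945,380 divided by that factor.

¥693,263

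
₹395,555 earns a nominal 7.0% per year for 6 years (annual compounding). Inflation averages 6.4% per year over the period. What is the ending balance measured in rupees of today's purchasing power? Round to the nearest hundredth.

Nominal value at maturity: ₹395,555 × (1 + 7.0%)^6 ≈ ₹593,621.39.
Price-level factor over 6 years: (1 + 6.4%)^6 ≈ 1.4509410494.
Dividing the nominal maturity value by the price-level factor gives the value in today's money.

₹409,128.54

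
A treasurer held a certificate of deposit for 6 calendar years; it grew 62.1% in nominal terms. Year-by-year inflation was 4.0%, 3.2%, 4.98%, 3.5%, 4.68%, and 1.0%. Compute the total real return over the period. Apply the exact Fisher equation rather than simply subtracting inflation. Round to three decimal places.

Cumulative inflation factor: 1.040 × 1.032 × 1.0498 × 1.035 × 1.0468 × 1.010 ≈ 1.23295.
Nominal growth factor: 1.62100. Real growth factor = 1.62100 / 1.23295 ≈ 1.31473.
Total real return ≈ 31.4734%.

31.473%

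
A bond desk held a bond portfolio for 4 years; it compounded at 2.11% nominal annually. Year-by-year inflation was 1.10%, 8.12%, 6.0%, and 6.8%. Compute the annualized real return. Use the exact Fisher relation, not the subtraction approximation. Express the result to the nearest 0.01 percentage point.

Cumulative inflation factor: 1.0110 × 1.0812 × 1.060 × 1.068 ≈ 1.23747.
Nominal growth factor: 1.08711. Real growth factor = 1.08711 / 1.23747 ≈ 0.87849.
Annualized: 0.87849^(1/4) − 1 ≈ -0.03187.

-3.19%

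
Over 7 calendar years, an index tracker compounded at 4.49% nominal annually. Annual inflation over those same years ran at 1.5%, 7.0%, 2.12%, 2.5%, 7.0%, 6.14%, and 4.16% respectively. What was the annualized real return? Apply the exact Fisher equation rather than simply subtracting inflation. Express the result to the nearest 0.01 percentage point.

Cumulative inflation factor: 1.015 × 1.070 × 1.0212 × 1.025 × 1.070 × 1.0614 × 1.0416 ≈ 1.34477.
Nominal growth factor: 1.35995. Real growth factor = 1.35995 / 1.34477 ≈ 1.01129.
Annualized: 1.01129^(1/7) − 1 ≈ 0.00160.

0.16%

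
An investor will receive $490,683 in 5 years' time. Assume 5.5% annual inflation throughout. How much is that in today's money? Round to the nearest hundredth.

Price-level factor over 5 years: (1 + 5.5%)^5 ≈ 1.3069600064.
Purchasing power today: $490,683 divided by that factor.

$375,438.42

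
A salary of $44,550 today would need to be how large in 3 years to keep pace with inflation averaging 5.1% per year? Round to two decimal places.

$51,719.68

Cumulative price-level factor: (1+5.1%)^3 = 1.160935651.
Multiplying $44,550 by the price-level factor gives the future nominal sum.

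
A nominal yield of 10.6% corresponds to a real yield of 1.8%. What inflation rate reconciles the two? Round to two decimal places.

From (1+r_nom) = (1+r_real)(1+π), we get 1+π = (1 + 10.6%)/(1 + 1.8%) = 1.106/1.018 ≈ 1.08644.
So π ≈ 8.6444%.

8.64%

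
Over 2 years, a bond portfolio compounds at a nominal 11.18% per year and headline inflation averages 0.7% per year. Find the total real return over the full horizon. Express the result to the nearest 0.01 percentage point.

The annual real rate is (1+11.18%)/(1+0.7%) − 1 = 10.4071%.
Compounded over 2 years: (1 + 0.104071)^2 − 1 ≈ 0.21897.

21.90%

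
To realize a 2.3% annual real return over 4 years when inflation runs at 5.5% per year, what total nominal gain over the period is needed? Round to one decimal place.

Required annual nominal rate: (1+2.3%)(1+5.5%) − 1 = 7.9265%.
Cumulative over 4 years: (1 + 0.079265)^4 − 1 ≈ 0.35679.

35.7%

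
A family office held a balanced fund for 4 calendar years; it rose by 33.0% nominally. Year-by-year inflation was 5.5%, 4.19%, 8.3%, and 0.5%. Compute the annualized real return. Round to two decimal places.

2.68%

Cumulative inflation factor: 1.055 × 1.0419 × 1.083 × 1.005 ≈ 1.19639.
Nominal growth factor: 1.33000. Real growth factor = 1.33000 / 1.19639 ≈ 1.11168.
Annualized: 1.11168^(1/4) − 1 ≈ 0.02682.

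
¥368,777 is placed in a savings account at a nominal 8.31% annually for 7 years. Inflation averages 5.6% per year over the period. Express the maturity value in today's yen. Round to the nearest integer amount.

¥440,348

Nominal value at maturity: ¥368,777 × (1 + 8.31%)^7 ≈ ¥644,828.
Price-level factor over 7 years: (1 + 5.6%)^7 ≈ 1.4643585503.
Dividing the nominal maturity value by the price-level factor gives the value in today's money.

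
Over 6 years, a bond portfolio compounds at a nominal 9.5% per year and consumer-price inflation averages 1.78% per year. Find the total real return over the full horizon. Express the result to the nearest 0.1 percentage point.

The annual real rate is (1+9.5%)/(1+1.78%) − 1 = 7.5850%.
Compounded over 6 years: (1 + 0.075850)^6 − 1 ≈ 0.55064.

55.1%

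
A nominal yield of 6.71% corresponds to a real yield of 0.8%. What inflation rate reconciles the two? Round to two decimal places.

5.86%

From (1+r_nom) = (1+r_real)(1+π), we get 1+π = (1 + 6.71%)/(1 + 0.8%) = 1.0671/1.008 ≈ 1.05863.
So π ≈ 5.8631%.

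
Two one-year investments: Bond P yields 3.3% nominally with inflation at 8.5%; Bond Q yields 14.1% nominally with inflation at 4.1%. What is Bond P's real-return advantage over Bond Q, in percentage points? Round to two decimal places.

Bond P real return: 1.033/1.085 − 1 = -4.793%.
Bond Q real return: 1.141/1.041 − 1 = 9.606%.
Difference: -4.793 − 9.606 = -14.399 pp.

-14.40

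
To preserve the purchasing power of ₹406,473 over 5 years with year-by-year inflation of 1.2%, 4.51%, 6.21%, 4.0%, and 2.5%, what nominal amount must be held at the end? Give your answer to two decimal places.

Cumulative price-level factor: 1.012 × 1.0451 × 1.0621 × 1.040 × 1.025 ≈ 1.1974598859.
The nominal amount required is ₹406,473 scaled up by that factor.

₹486,735.11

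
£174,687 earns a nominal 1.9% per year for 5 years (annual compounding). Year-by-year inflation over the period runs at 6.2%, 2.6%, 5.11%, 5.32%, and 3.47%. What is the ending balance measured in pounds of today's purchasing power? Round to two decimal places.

Nominal value at maturity: £174,687 × (1 + 1.9%)^5 ≈ £191,924.98.
Price-level factor over 5 years: 1.062 × 1.026 × 1.0511 × 1.0532 × 1.0347 ≈ 1.2480765206.
Dividing the nominal maturity value by the price-level factor gives the value in today's money.

£153,776.61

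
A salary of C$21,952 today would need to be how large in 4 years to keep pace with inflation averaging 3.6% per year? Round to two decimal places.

C$25,287.92

Cumulative price-level factor: (1+3.6%)^4 ≈ 1.1519643036.
The nominal amount required is C$21,952 scaled up by that factor.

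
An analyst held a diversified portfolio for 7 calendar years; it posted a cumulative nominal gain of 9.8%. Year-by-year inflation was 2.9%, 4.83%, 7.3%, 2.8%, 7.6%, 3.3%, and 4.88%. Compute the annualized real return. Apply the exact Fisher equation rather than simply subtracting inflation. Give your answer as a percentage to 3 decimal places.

Cumulative inflation factor: 1.029 × 1.0483 × 1.073 × 1.028 × 1.076 × 1.033 × 1.0488 ≈ 1.38707.
Nominal growth factor: 1.09800. Real growth factor = 1.09800 / 1.38707 ≈ 0.79160.
Annualized: 0.79160^(1/7) − 1 ≈ -0.03284.

-3.284%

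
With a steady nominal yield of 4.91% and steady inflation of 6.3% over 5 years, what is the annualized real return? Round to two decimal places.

With constant rates the annual real return is the same each year: (1+4.91%)/(1+6.3%) − 1 = -0.01308.

-1.31%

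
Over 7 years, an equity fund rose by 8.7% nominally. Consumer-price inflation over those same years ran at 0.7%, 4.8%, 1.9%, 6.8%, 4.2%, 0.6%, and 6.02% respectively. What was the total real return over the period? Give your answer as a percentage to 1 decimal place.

-14.8%

Cumulative inflation factor: 1.007 × 1.048 × 1.019 × 1.068 × 1.042 × 1.006 × 1.0602 ≈ 1.27641.
Nominal growth factor: 1.08700. Real growth factor = 1.08700 / 1.27641 ≈ 0.85161.
Total real return ≈ -14.8392%.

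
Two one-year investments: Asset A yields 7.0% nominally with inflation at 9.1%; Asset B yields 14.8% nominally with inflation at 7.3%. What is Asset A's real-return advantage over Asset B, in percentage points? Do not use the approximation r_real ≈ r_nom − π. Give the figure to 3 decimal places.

-8.915

Asset A real return: 1.070/1.091 − 1 = -1.9248%.
Asset B real return: 1.148/1.073 − 1 = 6.9897%.
Difference: -1.9248 − 6.9897 = -8.9145 pp.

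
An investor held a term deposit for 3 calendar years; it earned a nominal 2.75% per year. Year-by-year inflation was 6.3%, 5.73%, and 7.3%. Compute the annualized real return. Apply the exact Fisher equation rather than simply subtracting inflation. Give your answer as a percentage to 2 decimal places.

Cumulative inflation factor: 1.063 × 1.0573 × 1.073 ≈ 1.20596.
Nominal growth factor: 1.08479. Real growth factor = 1.08479 / 1.20596 ≈ 0.89953.
Annualized: 0.89953^(1/3) − 1 ≈ -0.03468.

-3.47%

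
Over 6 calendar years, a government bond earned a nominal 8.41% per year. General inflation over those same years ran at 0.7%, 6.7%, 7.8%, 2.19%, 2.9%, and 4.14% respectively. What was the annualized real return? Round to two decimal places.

4.20%

Cumulative inflation factor: 1.007 × 1.067 × 1.078 × 1.0219 × 1.029 × 1.0414 ≈ 1.26839.
Nominal growth factor: 1.62336. Real growth factor = 1.62336 / 1.26839 ≈ 1.27986.
Annualized: 1.27986^(1/6) − 1 ≈ 0.04198.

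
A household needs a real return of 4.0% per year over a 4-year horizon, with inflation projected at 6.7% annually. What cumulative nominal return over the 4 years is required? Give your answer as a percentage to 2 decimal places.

Required annual nominal rate: (1+4.0%)(1+6.7%) − 1 = 10.968%.
Cumulative over 4 years: (1 + 0.10968)^4 − 1 ≈ 0.51632.

51.63%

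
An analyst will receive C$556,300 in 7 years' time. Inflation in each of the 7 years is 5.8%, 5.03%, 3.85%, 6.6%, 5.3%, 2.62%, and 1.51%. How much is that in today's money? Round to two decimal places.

Price-level factor over 7 years: 1.058 × 1.0503 × 1.0385 × 1.066 × 1.053 × 1.0262 × 1.0151 ≈ 1.3493727889.
Purchasing power today: C$556,300 divided by that factor.

C$412,265.61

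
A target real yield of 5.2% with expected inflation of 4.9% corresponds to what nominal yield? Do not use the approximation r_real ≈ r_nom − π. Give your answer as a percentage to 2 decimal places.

10.35%

By the Fisher equation, 1 + r_nom = (1 + 5.2%)(1 + 4.9%) = 1.052 × 1.049 = 1.103548.
So r_nom = 10.3548%.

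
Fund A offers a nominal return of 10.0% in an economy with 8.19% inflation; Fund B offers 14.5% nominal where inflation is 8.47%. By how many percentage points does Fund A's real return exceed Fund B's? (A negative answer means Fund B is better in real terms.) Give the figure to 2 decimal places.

Fund A real return: 1.100/1.0819 − 1 = 1.673%.
Fund B real return: 1.145/1.0847 − 1 = 5.559%.
Difference: 1.673 − 5.559 = -3.886 pp.

-3.89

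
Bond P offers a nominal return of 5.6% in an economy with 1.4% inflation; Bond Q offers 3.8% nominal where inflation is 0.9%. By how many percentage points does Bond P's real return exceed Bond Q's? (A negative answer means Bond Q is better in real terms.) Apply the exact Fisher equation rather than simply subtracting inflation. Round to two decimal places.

1.27

Bond P real return: 1.056/1.014 − 1 = 4.142%.
Bond Q real return: 1.038/1.009 − 1 = 2.874%.
Difference: 4.142 − 2.874 = 1.268 pp.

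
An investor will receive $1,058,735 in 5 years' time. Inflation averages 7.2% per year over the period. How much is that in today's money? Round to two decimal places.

Price-level factor over 5 years: (1 + 7.2%)^5 ≈ 1.4157087842.
Purchasing power today: $1,058,735 divided by that factor.

$747,848.01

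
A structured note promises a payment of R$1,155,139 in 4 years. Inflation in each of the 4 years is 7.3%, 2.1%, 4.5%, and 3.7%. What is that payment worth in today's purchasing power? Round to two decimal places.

R$973,002.01

Price-level factor over 4 years: 1.073 × 1.021 × 1.045 × 1.037 ≈ 1.1871907684.
Purchasing power today: R$1,155,139 divided by that factor.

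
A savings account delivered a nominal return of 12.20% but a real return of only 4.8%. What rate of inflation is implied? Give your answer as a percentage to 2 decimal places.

From (1+r_nom) = (1+r_real)(1+π), we get 1+π = (1 + 12.20%)/(1 + 4.8%) = 1.1220/1.048 ≈ 1.07061.
So π ≈ 7.0611%.

7.06%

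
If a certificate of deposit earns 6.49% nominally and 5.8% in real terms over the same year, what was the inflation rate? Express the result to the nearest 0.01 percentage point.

From (1+r_nom) = (1+r_real)(1+π), we get 1+π = (1 + 6.49%)/(1 + 5.8%) = 1.0649/1.058 ≈ 1.00652.
So π ≈ 0.6522%.

0.65%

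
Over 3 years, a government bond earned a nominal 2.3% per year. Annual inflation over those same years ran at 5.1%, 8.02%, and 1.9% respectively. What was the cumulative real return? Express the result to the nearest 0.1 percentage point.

-7.5%

Cumulative inflation factor: 1.051 × 1.0802 × 1.019 ≈ 1.15686.
Nominal growth factor: 1.07060. Real growth factor = 1.07060 / 1.15686 ≈ 0.92543.
Total real return ≈ -7.4565%.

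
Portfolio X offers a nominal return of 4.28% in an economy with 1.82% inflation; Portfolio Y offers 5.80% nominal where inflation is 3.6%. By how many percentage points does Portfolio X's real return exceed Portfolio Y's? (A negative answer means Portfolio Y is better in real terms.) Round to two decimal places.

0.29

Portfolio X real return: 1.0428/1.0182 − 1 = 2.416%.
Portfolio Y real return: 1.0580/1.036 − 1 = 2.124%.
Difference: 2.416 − 2.124 = 0.292 pp.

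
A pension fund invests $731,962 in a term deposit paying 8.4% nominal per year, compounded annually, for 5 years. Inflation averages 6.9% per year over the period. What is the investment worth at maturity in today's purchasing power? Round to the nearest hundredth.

$784,777.28

Nominal value at maturity: $731,962 × (1 + 8.4%)^5 ≈ $1,095,556.92.
Price-level factor over 5 years: (1 + 6.9%)^5 ≈ 1.3960099896.
Dividing the nominal maturity value by the price-level factor gives the value in today's money.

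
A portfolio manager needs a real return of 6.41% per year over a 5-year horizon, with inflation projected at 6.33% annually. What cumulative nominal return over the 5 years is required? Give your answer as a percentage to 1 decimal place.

Required annual nominal rate: (1+6.41%)(1+6.33%) − 1 = 13.145753%.
Cumulative over 5 years: (1 + 0.13145753)^5 − 1 ≈ 0.85435.

85.4%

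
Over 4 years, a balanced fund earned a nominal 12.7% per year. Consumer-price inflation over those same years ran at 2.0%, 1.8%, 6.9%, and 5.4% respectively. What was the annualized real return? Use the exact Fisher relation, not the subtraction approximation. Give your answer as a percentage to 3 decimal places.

8.363%

Cumulative inflation factor: 1.020 × 1.018 × 1.069 × 1.054 ≈ 1.16995.
Nominal growth factor: 1.61323. Real growth factor = 1.61323 / 1.16995 ≈ 1.37889.
Annualized: 1.37889^(1/4) − 1 ≈ 0.08363.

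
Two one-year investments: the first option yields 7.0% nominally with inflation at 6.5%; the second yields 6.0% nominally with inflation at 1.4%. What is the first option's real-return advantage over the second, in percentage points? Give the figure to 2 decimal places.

-4.07

The first option real return: 1.070/1.065 − 1 = 0.469%.
The second real return: 1.060/1.014 − 1 = 4.536%.
Difference: 0.469 − 4.536 = -4.067 pp.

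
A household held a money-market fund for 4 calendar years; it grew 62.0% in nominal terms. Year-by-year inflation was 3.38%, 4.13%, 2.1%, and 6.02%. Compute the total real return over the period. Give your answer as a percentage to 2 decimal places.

Cumulative inflation factor: 1.0338 × 1.0413 × 1.021 × 1.0602 ≈ 1.16527.
Nominal growth factor: 1.62000. Real growth factor = 1.62000 / 1.16527 ≈ 1.39024.
Total real return ≈ 39.0238%.

39.02%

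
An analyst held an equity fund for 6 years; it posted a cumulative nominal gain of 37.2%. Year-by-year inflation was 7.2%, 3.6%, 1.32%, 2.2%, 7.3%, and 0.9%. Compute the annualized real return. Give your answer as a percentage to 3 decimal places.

Cumulative inflation factor: 1.072 × 1.036 × 1.0132 × 1.022 × 1.073 × 1.009 ≈ 1.24506.
Nominal growth factor: 1.37200. Real growth factor = 1.37200 / 1.24506 ≈ 1.10195.
Annualized: 1.10195^(1/6) − 1 ≈ 0.01631.

1.631%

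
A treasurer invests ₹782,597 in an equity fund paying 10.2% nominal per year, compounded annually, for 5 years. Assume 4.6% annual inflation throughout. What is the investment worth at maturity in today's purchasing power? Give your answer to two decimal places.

Nominal value at maturity: ₹782,597 × (1 + 10.2%)^5 ≈ ₹1,271,880.04.
Price-level factor over 5 years: (1 + 4.6%)^5 ≈ 1.2521559532.
The maturity value deflated by that factor is the answer in today's purchasing power.

₹1,015,752.10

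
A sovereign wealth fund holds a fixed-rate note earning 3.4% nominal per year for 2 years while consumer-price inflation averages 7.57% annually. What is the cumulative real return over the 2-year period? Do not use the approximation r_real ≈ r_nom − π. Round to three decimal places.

-7.603%

The annual real rate is (1+3.4%)/(1+7.57%) − 1 = -3.8765%.
Compounded over 2 years: (1 + -0.038765)^2 − 1 ≈ -0.07603.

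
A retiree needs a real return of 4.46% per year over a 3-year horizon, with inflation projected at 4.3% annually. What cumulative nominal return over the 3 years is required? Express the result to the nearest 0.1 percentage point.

29.3%

Required annual nominal rate: (1+4.46%)(1+4.3%) − 1 = 8.95178%.
Cumulative over 3 years: (1 + 0.0895178)^3 − 1 ≈ 0.29331.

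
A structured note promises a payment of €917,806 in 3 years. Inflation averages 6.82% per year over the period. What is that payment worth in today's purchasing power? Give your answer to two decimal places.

Price-level factor over 3 years: (1 + 6.82%)^3 ≈ 1.2188709346.
Purchasing power today: €917,806 divided by that factor.

€752,996.87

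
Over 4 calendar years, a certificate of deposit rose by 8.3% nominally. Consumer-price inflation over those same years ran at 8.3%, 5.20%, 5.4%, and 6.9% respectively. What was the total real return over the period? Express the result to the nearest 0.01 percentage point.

Cumulative inflation factor: 1.083 × 1.0520 × 1.054 × 1.069 ≈ 1.28370.
Nominal growth factor: 1.08300. Real growth factor = 1.08300 / 1.28370 ≈ 0.84366.
Total real return ≈ -15.6343%.

-15.63%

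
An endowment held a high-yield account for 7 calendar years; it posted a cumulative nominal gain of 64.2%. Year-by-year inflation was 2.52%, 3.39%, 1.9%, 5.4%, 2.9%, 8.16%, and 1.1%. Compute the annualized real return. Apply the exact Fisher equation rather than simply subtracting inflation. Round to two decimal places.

3.61%

Cumulative inflation factor: 1.0252 × 1.0339 × 1.019 × 1.054 × 1.029 × 1.0816 × 1.011 ≈ 1.28096.
Nominal growth factor: 1.64200. Real growth factor = 1.64200 / 1.28096 ≈ 1.28185.
Annualized: 1.28185^(1/7) − 1 ≈ 0.03611.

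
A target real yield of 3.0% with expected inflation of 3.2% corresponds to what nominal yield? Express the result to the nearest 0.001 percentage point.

6.296%

By the Fisher equation, 1 + r_nom = (1 + 3.0%)(1 + 3.2%) = 1.030 × 1.032 = 1.06296.
So r_nom = 6.296%.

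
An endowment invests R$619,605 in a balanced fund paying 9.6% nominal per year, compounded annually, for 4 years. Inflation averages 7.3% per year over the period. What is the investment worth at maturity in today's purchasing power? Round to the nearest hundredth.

R$674,463.17

Nominal value at maturity: R$619,605 × (1 + 9.6%)^4 ≈ R$894,040.37.
Price-level factor over 4 years: (1 + 7.3%)^4 ≈ 1.3255584662.
The maturity value deflated by that factor is the answer in today's purchasing power.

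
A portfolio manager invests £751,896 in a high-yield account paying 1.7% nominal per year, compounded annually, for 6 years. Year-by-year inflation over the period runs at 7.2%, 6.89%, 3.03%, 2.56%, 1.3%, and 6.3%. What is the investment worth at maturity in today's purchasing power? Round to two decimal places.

Nominal value at maturity: £751,896 × (1 + 1.7%)^6 ≈ £831,923.69.
Price-level factor over 6 years: 1.072 × 1.0689 × 1.0303 × 1.0256 × 1.013 × 1.063 ≈ 1.3038159341.
Dividing the nominal maturity value by the price-level factor gives the value in today's money.

£638,068.36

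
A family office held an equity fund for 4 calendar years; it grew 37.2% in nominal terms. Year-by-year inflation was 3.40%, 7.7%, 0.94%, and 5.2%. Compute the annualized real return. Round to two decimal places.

Cumulative inflation factor: 1.0340 × 1.077 × 1.0094 × 1.052 ≈ 1.18254.
Nominal growth factor: 1.37200. Real growth factor = 1.37200 / 1.18254 ≈ 1.16022.
Annualized: 1.16022^(1/4) − 1 ≈ 0.03785.

3.79%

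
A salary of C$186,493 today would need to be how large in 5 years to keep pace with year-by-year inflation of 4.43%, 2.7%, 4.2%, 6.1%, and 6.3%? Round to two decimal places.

Cumulative price-level factor: 1.0443 × 1.027 × 1.042 × 1.061 × 1.063 ≈ 1.2604107221.
Multiplying C$186,493 by the price-level factor gives the future nominal sum.

C$235,057.78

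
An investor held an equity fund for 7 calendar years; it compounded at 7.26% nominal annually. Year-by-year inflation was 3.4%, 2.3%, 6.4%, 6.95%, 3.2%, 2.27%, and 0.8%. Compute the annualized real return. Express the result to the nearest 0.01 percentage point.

Cumulative inflation factor: 1.034 × 1.023 × 1.064 × 1.0695 × 1.032 × 1.0227 × 1.008 ≈ 1.28058.
Nominal growth factor: 1.63329. Real growth factor = 1.63329 / 1.28058 ≈ 1.27543.
Annualized: 1.27543^(1/7) − 1 ≈ 0.03537.

3.54%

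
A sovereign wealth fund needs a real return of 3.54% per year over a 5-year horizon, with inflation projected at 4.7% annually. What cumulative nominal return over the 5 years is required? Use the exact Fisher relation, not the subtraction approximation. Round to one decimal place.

49.7%

Required annual nominal rate: (1+3.54%)(1+4.7%) − 1 = 8.40638%.
Cumulative over 5 years: (1 + 0.0840638)^5 − 1 ≈ 0.49718.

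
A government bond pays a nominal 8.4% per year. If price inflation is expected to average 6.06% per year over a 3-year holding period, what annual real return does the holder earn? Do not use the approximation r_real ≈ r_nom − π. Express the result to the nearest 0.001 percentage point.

2.206%

With constant rates the annual real return is the same each year: (1+8.4%)/(1+6.06%) − 1 = 0.02206.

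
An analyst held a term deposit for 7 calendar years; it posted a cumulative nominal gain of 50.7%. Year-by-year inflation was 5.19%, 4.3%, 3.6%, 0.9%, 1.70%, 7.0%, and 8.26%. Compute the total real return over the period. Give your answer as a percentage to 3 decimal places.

Cumulative inflation factor: 1.0519 × 1.043 × 1.036 × 1.009 × 1.0170 × 1.070 × 1.0826 ≈ 1.35108.
Nominal growth factor: 1.50700. Real growth factor = 1.50700 / 1.35108 ≈ 1.11540.
Total real return ≈ 11.5400%.

11.540%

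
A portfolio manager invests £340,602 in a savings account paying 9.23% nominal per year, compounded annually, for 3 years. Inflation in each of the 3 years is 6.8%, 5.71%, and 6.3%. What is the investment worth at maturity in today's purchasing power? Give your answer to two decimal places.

£369,872.81

Nominal value at maturity: £340,602 × (1 + 9.23%)^3 ≈ £443,887.58.
Price-level factor over 3 years: 1.068 × 1.0571 × 1.063 = 1.2001087164.
The maturity value deflated by that factor is the answer in today's purchasing power.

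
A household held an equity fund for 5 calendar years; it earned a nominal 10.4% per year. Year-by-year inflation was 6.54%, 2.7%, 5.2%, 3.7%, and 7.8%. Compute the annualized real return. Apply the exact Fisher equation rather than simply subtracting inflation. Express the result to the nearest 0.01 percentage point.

Cumulative inflation factor: 1.0654 × 1.027 × 1.052 × 1.037 × 1.078 ≈ 1.28676.
Nominal growth factor: 1.64001. Real growth factor = 1.64001 / 1.28676 ≈ 1.27453.
Annualized: 1.27453^(1/5) − 1 ≈ 0.04971.

4.97%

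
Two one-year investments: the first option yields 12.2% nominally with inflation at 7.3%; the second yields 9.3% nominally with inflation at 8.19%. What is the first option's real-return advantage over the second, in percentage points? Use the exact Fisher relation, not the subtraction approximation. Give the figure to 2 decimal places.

The first option real return: 1.122/1.073 − 1 = 4.567%.
The second real return: 1.093/1.0819 − 1 = 1.026%.
Difference: 4.567 − 1.026 = 3.541 pp.

3.54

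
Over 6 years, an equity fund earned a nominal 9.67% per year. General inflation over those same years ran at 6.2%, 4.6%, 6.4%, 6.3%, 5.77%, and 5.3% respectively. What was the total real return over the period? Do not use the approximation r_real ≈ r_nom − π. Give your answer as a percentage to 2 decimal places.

Cumulative inflation factor: 1.062 × 1.046 × 1.064 × 1.063 × 1.0577 × 1.053 ≈ 1.39934.
Nominal growth factor: 1.73991. Real growth factor = 1.73991 / 1.39934 ≈ 1.24338.
Total real return ≈ 24.3383%.

24.34%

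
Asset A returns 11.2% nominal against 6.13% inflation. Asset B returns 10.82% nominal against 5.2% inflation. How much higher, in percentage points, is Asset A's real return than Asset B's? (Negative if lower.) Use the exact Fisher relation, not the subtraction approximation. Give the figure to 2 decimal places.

-0.57

Asset A real return: 1.112/1.0613 − 1 = 4.777%.
Asset B real return: 1.1082/1.052 − 1 = 5.342%.
Difference: 4.777 − 5.342 = -0.565 pp.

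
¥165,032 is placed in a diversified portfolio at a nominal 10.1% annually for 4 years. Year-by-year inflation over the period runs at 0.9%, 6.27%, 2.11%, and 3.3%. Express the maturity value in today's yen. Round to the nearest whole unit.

¥214,411

Nominal value at maturity: ¥165,032 × (1 + 10.1%)^4 ≈ ¥242,503.
Price-level factor over 4 years: 1.009 × 1.0627 × 1.0211 × 1.033 ≈ 1.1310204163.
Dividing the nominal maturity value by the price-level factor gives the value in today's money.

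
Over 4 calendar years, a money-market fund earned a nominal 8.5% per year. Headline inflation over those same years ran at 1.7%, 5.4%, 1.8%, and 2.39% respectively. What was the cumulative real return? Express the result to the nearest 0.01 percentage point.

Cumulative inflation factor: 1.017 × 1.054 × 1.018 × 1.0239 ≈ 1.11729.
Nominal growth factor: 1.38586. Real growth factor = 1.38586 / 1.11729 ≈ 1.24037.
Total real return ≈ 24.0372%.

24.04%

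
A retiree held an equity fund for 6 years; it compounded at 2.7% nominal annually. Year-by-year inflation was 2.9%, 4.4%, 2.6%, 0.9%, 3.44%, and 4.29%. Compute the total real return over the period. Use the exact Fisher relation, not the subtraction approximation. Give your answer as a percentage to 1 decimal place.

-2.2%

Cumulative inflation factor: 1.029 × 1.044 × 1.026 × 1.009 × 1.0344 × 1.0429 ≈ 1.19974.
Nominal growth factor: 1.17334. Real growth factor = 1.17334 / 1.19974 ≈ 0.97800.
Total real return ≈ -2.2004%.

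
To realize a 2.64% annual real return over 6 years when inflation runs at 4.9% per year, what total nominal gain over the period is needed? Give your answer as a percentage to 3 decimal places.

55.795%

Required annual nominal rate: (1+2.64%)(1+4.9%) − 1 = 7.66936%.
Cumulative over 6 years: (1 + 0.0766936)^6 − 1 ≈ 0.55795.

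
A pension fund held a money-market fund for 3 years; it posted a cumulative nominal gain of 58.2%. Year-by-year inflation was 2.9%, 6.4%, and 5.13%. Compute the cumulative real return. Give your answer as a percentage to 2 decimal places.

37.44%

Cumulative inflation factor: 1.029 × 1.064 × 1.0513 ≈ 1.15102.
Nominal growth factor: 1.58200. Real growth factor = 1.58200 / 1.15102 ≈ 1.37443.
Total real return ≈ 37.4431%.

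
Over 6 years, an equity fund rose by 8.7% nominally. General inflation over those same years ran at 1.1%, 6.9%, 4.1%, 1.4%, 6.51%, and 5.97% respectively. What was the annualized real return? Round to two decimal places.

-2.78%

Cumulative inflation factor: 1.011 × 1.069 × 1.041 × 1.014 × 1.0651 × 1.0597 ≈ 1.28763.
Nominal growth factor: 1.08700. Real growth factor = 1.08700 / 1.28763 ≈ 0.84419.
Annualized: 0.84419^(1/6) − 1 ≈ -0.02784.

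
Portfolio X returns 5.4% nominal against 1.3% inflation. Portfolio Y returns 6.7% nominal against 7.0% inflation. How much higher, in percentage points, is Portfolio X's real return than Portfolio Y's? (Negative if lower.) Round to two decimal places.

4.33

Portfolio X real return: 1.054/1.013 − 1 = 4.047%.
Portfolio Y real return: 1.067/1.070 − 1 = -0.280%.
Difference: 4.047 − (-0.280) = 4.327 pp.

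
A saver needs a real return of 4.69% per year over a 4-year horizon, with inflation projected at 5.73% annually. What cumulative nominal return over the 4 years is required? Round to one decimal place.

50.1%

Required annual nominal rate: (1+4.69%)(1+5.73%) − 1 = 10.688737%.
Cumulative over 4 years: (1 + 0.10688737)^4 − 1 ≈ 0.50111.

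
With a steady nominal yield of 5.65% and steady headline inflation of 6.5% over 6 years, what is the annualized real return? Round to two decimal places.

With constant rates the annual real return is the same each year: (1+5.65%)/(1+6.5%) − 1 = -0.00798.

-0.80%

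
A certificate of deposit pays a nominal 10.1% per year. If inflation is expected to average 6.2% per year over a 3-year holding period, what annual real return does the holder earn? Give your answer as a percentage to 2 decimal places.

3.67%

With constant rates the annual real return is the same each year: (1+10.1%)/(1+6.2%) − 1 = 0.03672.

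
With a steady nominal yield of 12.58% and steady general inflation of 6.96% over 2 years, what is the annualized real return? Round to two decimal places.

5.25%

With constant rates the annual real return is the same each year: (1+12.58%)/(1+6.96%) − 1 = 0.05254.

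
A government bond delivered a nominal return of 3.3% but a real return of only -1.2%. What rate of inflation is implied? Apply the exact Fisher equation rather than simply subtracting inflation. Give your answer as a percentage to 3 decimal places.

4.555%

From (1+r_nom) = (1+r_real)(1+π), we get 1+π = (1 + 3.3%)/(1 − 1.2%) = 1.033/0.988 ≈ 1.04555.
So π ≈ 4.5547%.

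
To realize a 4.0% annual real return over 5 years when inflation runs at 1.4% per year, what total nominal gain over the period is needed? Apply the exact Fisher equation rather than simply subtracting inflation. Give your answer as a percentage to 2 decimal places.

30.42%

Required annual nominal rate: (1+4.0%)(1+1.4%) − 1 = 5.456%.
Cumulative over 5 years: (1 + 0.05456)^5 − 1 ≈ 0.30424.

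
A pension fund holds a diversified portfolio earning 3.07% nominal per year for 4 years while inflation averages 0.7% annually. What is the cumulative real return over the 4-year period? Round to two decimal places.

9.75%

The annual real rate is (1+3.07%)/(1+0.7%) − 1 = 2.3535%.
Compounded over 4 years: (1 + 0.023535)^4 − 1 ≈ 0.09752.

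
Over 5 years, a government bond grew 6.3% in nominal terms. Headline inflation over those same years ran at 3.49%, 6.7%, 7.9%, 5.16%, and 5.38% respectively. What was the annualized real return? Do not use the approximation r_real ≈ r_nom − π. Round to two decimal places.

-4.24%

Cumulative inflation factor: 1.0349 × 1.067 × 1.079 × 1.0516 × 1.0538 ≈ 1.32036.
Nominal growth factor: 1.06300. Real growth factor = 1.06300 / 1.32036 ≈ 0.80508.
Annualized: 0.80508^(1/5) − 1 ≈ -0.04244.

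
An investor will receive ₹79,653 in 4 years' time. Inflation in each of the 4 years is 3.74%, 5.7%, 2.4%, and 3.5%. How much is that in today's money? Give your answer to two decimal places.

₹68,539.45

Price-level factor over 4 years: 1.0374 × 1.057 × 1.024 × 1.035 ≈ 1.1621482629.
Purchasing power today: ₹79,653 divided by that factor.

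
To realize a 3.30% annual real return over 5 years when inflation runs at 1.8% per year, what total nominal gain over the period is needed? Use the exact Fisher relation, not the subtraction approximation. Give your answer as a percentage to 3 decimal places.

28.600%

Required annual nominal rate: (1+3.30%)(1+1.8%) − 1 = 5.1594%.
Cumulative over 5 years: (1 + 0.051594)^5 − 1 ≈ 0.28600.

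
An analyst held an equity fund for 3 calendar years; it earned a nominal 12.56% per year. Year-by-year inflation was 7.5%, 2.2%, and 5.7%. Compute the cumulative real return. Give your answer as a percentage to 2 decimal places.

22.81%

Cumulative inflation factor: 1.075 × 1.022 × 1.057 ≈ 1.16127.
Nominal growth factor: 1.42611. Real growth factor = 1.42611 / 1.16127 ≈ 1.22806.
Total real return ≈ 22.8055%.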